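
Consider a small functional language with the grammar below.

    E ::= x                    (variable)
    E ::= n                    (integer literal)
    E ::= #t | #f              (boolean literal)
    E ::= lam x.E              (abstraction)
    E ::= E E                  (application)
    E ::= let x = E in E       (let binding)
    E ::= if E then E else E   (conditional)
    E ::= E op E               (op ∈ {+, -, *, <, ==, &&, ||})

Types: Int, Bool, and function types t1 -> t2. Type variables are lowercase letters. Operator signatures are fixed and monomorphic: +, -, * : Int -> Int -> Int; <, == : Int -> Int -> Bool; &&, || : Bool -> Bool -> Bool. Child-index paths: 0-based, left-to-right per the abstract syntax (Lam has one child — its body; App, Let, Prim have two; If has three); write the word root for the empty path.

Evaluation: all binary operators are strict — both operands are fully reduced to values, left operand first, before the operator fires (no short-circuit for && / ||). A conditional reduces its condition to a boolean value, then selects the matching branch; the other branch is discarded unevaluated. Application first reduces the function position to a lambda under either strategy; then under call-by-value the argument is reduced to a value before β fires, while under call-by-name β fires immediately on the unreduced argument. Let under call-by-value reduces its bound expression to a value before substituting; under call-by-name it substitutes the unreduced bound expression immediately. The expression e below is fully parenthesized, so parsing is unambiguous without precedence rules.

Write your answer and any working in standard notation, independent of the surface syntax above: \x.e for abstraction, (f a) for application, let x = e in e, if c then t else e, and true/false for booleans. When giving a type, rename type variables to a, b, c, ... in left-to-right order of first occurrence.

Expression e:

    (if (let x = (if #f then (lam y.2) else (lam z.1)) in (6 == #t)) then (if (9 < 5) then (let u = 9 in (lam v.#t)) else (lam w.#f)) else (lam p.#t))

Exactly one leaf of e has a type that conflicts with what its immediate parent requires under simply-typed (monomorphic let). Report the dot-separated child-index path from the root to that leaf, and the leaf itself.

Answer: 0.1.1 : true

Working:
  unify Bool ~ Bool
\y._ : a -> Int
\z._ : b -> Int
  unify a -> Int ~ b -> Int
  unify a ~ b
  unify Int ~ Int
let x : b -> Int
  unify Int ~ Int
  unify Bool ~ Int
  FAIL: mismatch Bool ~ Int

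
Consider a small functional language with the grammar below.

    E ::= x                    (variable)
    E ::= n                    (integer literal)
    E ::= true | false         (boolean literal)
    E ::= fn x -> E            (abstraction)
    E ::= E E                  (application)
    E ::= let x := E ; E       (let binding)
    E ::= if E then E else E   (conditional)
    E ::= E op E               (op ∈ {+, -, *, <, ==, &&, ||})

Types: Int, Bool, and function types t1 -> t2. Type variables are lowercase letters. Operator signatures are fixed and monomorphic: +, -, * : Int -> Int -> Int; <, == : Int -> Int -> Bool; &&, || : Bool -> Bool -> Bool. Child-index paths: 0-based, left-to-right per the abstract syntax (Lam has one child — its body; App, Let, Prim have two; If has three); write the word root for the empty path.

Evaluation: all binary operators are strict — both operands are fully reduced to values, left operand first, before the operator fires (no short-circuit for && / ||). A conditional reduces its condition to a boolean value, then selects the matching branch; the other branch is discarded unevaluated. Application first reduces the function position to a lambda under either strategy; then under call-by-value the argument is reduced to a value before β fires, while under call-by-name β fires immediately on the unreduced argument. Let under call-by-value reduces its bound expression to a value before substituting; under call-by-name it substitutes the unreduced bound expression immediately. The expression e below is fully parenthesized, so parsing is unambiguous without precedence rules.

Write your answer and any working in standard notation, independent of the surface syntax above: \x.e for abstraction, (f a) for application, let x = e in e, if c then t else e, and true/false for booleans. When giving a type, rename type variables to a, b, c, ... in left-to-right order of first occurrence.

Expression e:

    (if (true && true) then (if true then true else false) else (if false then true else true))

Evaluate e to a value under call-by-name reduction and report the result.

Answer: true

Working:
step 0: (if (true && true) then (if true then true else false) else (if false then true else true))
step 1: [delta@0] (if true then (if true then true else false) else (if false then true else true))
step 2: [if@root] (if true then true else false)
step 3: [if@root] true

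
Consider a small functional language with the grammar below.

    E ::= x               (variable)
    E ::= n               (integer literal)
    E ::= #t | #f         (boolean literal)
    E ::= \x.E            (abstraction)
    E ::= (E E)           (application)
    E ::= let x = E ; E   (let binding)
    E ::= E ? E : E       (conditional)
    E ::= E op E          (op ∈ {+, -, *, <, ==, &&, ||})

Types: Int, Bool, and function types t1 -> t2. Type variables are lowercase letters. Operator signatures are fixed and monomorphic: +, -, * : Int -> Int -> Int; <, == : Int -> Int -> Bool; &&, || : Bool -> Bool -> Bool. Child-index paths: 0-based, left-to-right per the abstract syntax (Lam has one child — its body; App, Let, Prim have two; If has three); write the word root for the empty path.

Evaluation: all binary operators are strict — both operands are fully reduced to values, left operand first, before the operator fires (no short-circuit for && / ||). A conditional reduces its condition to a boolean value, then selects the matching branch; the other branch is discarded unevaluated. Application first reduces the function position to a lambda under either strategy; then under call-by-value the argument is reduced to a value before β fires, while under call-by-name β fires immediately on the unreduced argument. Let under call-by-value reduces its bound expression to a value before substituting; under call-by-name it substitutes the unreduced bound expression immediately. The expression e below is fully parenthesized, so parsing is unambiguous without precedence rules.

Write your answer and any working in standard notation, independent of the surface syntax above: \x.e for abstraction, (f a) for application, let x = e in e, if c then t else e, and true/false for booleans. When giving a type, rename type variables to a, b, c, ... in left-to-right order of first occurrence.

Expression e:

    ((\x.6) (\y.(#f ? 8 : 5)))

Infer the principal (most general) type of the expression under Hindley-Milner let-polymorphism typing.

Working:
\x._ : a -> Int
  unify Bool ~ Bool
  unify Int ~ Int
\y._ : b -> Int
  unify a -> Int ~ (b -> Int) -> c
  unify a ~ b -> Int
  unify Int ~ c
_ _ : Int

Answer: Int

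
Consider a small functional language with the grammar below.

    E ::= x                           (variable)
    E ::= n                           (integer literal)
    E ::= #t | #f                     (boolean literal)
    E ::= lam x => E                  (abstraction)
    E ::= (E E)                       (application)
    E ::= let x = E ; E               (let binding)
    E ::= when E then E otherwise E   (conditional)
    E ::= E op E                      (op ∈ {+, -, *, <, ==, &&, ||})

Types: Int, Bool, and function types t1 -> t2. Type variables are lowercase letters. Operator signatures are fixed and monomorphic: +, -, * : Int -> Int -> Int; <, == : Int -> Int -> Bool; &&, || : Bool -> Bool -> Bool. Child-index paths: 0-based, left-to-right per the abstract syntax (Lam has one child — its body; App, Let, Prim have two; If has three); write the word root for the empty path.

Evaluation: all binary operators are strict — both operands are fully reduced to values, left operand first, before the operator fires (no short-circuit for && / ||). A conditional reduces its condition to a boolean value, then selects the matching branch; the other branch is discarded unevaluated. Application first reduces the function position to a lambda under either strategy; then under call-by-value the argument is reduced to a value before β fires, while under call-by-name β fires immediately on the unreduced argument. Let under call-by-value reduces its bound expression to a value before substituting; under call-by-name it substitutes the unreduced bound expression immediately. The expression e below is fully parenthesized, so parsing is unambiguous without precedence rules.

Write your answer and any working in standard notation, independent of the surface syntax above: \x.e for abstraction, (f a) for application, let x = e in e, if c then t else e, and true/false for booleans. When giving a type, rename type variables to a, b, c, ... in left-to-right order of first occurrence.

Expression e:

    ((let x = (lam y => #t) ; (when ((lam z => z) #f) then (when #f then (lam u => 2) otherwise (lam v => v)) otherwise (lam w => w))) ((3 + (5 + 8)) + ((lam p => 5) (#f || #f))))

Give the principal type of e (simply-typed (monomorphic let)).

Answer: Int

Derivation:
\y._ : a -> Bool
let x : a -> Bool
z : b
\z._ : b -> b
  unify b -> b ~ Bool -> c
  unify b ~ Bool
  unify Bool ~ c
_ _ : Bool
  unify Bool ~ Bool
  unify Bool ~ Bool
\u._ : d -> Int
v : e
\v._ : e -> e
  unify d -> Int ~ e -> e
  unify d ~ e
  unify Int ~ e
w : f
\w._ : f -> f
  unify Int -> Int ~ f -> f
  unify Int ~ f
  unify Int ~ Int
  unify Int ~ Int
  unify Int ~ Int
  unify Int ~ Int
  unify Int ~ Int
  unify Int ~ Int
\p._ : g -> Int
  unify Bool ~ Bool
  unify Bool ~ Bool
  unify g -> Int ~ Bool -> h
  unify g ~ Bool
  unify Int ~ h
_ _ : Int
  unify Int ~ Int
  unify Int -> Int ~ Int -> i
  unify Int ~ Int
  unify Int ~ i
_ _ : Int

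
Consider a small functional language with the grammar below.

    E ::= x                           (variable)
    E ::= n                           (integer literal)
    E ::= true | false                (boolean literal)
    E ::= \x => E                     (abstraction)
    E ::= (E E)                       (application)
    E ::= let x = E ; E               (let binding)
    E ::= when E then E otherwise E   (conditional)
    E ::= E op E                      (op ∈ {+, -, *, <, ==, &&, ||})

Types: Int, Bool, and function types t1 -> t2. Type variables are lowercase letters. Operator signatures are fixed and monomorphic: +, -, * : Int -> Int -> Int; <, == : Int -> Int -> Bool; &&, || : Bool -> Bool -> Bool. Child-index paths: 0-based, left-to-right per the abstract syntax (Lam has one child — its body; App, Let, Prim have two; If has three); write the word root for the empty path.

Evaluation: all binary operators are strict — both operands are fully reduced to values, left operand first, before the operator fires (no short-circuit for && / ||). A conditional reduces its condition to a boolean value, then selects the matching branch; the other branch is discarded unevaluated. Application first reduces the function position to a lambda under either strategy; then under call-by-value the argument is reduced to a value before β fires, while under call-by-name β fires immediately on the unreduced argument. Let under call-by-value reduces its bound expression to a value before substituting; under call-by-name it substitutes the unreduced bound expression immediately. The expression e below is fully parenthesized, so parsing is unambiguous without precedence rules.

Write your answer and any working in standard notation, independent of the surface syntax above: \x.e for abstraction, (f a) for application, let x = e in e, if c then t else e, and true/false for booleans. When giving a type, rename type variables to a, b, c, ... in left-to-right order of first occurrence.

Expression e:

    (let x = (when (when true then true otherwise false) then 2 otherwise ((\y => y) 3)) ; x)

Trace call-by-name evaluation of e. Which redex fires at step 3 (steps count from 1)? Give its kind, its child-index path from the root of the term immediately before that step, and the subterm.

Answer: if at root : (if true then 2 else ((\y.y) 3))

Derivation:
step 0: (let x = (if (if true then true else false) then 2 else ((\y.y) 3)) in x)
step 1: [let@root] (if (if true then true else false) then 2 else ((\y.y) 3))
step 2: [if@0] (if true then 2 else ((\y.y) 3))
step 3: [if@root] 2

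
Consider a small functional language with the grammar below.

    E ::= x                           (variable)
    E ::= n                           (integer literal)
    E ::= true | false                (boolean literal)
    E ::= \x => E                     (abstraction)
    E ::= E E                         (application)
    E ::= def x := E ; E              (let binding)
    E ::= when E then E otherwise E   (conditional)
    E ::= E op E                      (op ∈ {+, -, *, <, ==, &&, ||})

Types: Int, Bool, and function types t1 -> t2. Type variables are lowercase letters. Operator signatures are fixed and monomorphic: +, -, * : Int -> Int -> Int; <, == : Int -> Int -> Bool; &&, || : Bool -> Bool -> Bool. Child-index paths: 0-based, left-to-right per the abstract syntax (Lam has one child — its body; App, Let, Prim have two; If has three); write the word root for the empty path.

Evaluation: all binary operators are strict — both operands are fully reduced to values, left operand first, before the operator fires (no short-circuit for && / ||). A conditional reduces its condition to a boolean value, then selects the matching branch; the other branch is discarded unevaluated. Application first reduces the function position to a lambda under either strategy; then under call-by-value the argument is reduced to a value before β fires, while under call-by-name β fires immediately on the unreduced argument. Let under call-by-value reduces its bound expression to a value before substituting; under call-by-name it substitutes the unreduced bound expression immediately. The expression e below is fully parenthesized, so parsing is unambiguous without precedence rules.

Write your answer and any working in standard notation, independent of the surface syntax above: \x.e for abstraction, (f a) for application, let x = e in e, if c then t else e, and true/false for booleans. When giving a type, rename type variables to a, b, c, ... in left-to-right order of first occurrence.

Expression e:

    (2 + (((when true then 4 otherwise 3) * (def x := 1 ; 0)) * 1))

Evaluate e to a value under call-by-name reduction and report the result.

Working:
step 0: (2 + (((if true then 4 else 3) * (let x = 1 in 0)) * 1))
step 1: [if@1.0.0] (2 + ((4 * (let x = 1 in 0)) * 1))
step 2: [let@1.0.1] (2 + ((4 * 0) * 1))
step 3: [delta@1.0] (2 + (0 * 1))
step 4: [delta@1] (2 + 0)
step 5: [delta@root] 2

Answer: 2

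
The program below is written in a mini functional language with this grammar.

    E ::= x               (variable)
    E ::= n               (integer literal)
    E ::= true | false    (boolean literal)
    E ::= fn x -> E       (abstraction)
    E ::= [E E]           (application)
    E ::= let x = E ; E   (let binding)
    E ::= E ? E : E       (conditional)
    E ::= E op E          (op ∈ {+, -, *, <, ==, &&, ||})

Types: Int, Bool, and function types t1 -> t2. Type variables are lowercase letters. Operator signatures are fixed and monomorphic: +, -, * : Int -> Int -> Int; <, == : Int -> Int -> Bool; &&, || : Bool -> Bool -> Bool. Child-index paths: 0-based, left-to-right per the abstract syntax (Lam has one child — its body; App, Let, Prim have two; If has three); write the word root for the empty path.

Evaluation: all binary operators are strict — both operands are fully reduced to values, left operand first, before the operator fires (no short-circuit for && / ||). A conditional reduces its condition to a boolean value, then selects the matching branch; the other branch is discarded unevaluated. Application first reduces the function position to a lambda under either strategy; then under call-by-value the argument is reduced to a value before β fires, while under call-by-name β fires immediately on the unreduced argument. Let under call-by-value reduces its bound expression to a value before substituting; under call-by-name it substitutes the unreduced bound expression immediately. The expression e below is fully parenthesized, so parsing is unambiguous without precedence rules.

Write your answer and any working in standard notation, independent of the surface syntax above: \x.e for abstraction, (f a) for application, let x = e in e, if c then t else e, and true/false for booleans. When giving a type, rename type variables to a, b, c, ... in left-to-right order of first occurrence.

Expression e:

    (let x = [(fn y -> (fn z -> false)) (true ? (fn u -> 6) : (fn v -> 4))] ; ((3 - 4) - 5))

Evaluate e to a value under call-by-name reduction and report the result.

Answer: -6

Working:
step 0: (let x = ((\y.(\z.false)) (if true then (\u.6) else (\v.4))) in ((3 - 4) - 5))
step 1: [let@root] ((3 - 4) - 5)
step 2: [delta@0] (-1 - 5)
step 3: [delta@root] -6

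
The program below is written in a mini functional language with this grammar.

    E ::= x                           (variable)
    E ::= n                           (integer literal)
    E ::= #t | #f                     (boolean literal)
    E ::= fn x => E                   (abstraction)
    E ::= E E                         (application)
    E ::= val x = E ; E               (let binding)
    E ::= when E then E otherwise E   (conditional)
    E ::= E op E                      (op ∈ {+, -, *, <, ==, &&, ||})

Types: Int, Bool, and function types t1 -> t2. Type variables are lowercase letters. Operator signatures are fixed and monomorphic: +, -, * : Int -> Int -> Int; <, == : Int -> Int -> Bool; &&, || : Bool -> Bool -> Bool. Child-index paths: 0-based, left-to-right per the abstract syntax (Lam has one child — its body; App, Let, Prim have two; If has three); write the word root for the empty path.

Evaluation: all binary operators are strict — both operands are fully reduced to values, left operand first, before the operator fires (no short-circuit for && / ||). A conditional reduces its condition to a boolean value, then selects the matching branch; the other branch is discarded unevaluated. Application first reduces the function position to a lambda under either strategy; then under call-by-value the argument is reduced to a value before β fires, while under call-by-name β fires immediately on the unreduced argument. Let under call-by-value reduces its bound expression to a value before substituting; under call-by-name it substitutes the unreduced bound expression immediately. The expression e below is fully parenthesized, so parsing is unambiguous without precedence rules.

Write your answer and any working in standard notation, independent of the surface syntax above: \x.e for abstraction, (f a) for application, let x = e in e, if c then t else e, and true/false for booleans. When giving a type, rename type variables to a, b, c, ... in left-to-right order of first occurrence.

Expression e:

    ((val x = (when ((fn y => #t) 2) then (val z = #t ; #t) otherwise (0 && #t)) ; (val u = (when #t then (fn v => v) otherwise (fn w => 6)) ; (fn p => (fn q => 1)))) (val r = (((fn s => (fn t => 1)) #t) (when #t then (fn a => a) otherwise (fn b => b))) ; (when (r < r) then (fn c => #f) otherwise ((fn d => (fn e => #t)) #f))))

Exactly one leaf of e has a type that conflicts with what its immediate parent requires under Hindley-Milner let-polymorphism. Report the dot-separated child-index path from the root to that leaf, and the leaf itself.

Answer: 0.0.2.0 : 0

Trace:
\y._ : a -> Bool
  unify a -> Bool ~ Int -> b
  unify a ~ Int
  unify Bool ~ b
_ _ : Bool
  unify Bool ~ Bool
let z : Bool
  unify Int ~ Bool
  FAIL: mismatch Int ~ Bool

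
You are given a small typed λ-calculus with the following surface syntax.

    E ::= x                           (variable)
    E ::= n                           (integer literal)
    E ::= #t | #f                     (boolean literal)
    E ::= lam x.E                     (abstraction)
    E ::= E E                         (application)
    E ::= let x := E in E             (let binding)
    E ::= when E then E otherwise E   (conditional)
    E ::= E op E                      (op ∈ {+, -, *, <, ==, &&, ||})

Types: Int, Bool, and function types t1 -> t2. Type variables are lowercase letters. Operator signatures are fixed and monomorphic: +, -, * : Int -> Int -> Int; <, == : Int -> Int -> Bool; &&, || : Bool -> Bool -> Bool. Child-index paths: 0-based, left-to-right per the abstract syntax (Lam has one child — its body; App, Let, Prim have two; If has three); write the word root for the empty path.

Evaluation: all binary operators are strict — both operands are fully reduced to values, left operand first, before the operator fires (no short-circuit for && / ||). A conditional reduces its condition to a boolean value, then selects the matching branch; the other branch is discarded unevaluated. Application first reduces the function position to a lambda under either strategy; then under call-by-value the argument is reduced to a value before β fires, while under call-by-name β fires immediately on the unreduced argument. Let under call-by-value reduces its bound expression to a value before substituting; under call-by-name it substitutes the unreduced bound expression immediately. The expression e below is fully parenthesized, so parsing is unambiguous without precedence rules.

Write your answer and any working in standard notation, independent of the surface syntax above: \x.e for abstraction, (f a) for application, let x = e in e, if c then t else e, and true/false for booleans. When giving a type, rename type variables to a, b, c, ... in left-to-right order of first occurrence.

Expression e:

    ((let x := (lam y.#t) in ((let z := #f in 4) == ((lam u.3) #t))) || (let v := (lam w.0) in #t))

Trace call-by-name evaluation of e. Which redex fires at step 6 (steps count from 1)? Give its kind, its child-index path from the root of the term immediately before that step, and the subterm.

Answer: delta at root : (false || true)

Derivation:
step 0: ((let x = (\y.true) in ((let z = false in 4) == ((\u.3) true))) || (let v = (\w.0) in true))
step 1: [let@0] (((let z = false in 4) == ((\u.3) true)) || (let v = (\w.0) in true))
step 2: [let@0.0] ((4 == ((\u.3) true)) || (let v = (\w.0) in true))
step 3: [beta@0.1] ((4 == 3) || (let v = (\w.0) in true))
step 4: [delta@0] (false || (let v = (\w.0) in true))
step 5: [let@1] (false || true)
step 6: [delta@root] true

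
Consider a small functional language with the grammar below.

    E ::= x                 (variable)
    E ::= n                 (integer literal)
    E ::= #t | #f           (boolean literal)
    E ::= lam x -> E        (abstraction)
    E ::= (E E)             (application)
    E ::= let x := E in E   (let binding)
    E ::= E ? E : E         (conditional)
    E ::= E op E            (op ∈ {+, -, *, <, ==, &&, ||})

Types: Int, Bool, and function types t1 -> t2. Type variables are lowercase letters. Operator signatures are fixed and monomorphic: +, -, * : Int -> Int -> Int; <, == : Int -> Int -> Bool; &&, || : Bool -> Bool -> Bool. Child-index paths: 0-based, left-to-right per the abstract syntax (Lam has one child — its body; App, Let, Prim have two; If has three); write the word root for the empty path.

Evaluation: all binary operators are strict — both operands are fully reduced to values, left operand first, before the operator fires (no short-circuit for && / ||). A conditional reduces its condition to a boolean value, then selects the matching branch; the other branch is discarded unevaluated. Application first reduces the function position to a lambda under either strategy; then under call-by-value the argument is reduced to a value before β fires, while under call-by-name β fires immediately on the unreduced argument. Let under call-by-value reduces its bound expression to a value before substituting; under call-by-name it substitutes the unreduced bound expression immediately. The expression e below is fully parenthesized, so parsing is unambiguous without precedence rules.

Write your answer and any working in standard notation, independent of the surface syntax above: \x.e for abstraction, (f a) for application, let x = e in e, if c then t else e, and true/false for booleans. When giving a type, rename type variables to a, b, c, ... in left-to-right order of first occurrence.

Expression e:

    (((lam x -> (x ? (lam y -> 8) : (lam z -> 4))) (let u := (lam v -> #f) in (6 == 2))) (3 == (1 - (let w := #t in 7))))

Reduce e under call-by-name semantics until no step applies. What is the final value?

Answer: 4

Trace:
step 0: (((\x.(if x then (\y.8) else (\z.4))) (let u = (\v.false) in (6 == 2))) (3 == (1 - (let w = true in 7))))
step 1: [beta@0] ((if (let u = (\v.false) in (6 == 2)) then (\y.8) else (\z.4)) (3 == (1 - (let w = true in 7))))
step 2: [let@0.0] ((if (6 == 2) then (\y.8) else (\z.4)) (3 == (1 - (let w = true in 7))))
step 3: [delta@0.0] ((if false then (\y.8) else (\z.4)) (3 == (1 - (let w = true in 7))))
step 4: [if@0] ((\z.4) (3 == (1 - (let w = true in 7))))
step 5: [beta@root] 4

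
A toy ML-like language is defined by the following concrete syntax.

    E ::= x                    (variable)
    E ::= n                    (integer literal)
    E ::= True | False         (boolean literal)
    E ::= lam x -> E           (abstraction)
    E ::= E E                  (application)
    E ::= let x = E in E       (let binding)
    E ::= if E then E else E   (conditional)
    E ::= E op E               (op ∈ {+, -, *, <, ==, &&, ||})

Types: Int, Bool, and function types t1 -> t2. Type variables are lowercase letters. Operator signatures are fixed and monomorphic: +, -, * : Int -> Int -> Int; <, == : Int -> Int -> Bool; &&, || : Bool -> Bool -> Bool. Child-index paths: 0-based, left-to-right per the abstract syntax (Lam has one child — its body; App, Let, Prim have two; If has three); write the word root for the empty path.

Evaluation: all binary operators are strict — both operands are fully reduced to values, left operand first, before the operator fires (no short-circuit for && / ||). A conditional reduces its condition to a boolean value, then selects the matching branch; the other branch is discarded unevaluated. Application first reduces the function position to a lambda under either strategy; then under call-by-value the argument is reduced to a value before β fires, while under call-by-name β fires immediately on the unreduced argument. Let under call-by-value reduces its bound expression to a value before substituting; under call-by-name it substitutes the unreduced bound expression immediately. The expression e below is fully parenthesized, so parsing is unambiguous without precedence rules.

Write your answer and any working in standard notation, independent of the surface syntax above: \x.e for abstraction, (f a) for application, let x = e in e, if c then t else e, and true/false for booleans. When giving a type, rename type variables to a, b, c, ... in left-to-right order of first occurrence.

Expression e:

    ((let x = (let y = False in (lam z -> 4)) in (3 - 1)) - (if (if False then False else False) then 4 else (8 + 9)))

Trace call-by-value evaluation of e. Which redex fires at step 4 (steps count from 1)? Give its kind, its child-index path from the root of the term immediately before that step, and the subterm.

Answer: if at 1.0 : (if false then false else false)

Derivation:
step 0: ((let x = (let y = false in (\z.4)) in (3 - 1)) - (if (if false then false else false) then 4 else (8 + 9)))
step 1: [let@0.0] ((let x = (\z.4) in (3 - 1)) - (if (if false then false else false) then 4 else (8 + 9)))
step 2: [let@0] ((3 - 1) - (if (if false then false else false) then 4 else (8 + 9)))
step 3: [delta@0] (2 - (if (if false then false else false) then 4 else (8 + 9)))
step 4: [if@1.0] (2 - (if false then 4 else (8 + 9)))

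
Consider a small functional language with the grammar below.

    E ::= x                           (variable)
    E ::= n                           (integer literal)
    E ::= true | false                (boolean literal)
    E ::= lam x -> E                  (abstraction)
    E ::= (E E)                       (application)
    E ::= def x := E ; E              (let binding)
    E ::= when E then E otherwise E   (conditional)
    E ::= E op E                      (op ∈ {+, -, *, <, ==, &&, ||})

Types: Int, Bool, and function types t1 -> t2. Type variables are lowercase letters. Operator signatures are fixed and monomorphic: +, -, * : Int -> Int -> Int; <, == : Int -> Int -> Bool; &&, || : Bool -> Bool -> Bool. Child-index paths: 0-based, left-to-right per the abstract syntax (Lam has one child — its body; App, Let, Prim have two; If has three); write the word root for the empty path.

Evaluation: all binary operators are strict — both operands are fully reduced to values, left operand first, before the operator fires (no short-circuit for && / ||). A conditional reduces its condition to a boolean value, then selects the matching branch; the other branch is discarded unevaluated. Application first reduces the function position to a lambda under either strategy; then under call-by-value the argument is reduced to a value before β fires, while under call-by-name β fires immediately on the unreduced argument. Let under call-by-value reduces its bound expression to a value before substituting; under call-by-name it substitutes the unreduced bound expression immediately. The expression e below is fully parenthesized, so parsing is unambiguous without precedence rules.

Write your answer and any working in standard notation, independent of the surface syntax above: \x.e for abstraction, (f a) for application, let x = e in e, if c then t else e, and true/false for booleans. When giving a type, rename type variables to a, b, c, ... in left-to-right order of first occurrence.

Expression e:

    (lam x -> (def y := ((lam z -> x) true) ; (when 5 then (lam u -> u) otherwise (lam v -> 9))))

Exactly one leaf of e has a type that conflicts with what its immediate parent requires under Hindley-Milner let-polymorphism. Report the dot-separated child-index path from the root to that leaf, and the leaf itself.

Trace:
x : a
\z._ : b -> a
  unify b -> a ~ Bool -> c
  unify b ~ Bool
  unify a ~ c
_ _ : c
let y : c
  unify Int ~ Bool
  FAIL: mismatch Int ~ Bool

Answer: 0.1.0 : 5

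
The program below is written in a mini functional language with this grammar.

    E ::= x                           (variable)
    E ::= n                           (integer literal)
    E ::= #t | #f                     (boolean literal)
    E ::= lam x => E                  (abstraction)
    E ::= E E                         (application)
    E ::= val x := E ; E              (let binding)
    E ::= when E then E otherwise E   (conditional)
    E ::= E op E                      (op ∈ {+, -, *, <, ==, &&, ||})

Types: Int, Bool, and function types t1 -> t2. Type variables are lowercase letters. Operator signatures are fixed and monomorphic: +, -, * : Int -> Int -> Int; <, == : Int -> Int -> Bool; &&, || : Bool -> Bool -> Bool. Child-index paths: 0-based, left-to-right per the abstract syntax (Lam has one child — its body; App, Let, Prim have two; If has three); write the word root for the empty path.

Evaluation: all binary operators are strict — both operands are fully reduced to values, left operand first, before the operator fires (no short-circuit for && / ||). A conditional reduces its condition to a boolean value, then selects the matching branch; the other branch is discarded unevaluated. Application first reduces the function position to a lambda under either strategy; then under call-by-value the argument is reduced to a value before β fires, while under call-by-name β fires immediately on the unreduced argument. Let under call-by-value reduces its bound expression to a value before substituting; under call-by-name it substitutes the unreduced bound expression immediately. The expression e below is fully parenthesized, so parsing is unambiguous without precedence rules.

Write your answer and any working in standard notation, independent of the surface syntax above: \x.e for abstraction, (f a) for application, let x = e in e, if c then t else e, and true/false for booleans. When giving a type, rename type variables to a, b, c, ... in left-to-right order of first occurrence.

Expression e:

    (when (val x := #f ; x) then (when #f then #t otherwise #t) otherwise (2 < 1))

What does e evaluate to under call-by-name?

Working:
step 0: (if (let x = false in x) then (if false then true else true) else (2 < 1))
step 1: [let@0] (if false then (if false then true else true) else (2 < 1))
step 2: [if@root] (2 < 1)
step 3: [delta@root] false

Answer: false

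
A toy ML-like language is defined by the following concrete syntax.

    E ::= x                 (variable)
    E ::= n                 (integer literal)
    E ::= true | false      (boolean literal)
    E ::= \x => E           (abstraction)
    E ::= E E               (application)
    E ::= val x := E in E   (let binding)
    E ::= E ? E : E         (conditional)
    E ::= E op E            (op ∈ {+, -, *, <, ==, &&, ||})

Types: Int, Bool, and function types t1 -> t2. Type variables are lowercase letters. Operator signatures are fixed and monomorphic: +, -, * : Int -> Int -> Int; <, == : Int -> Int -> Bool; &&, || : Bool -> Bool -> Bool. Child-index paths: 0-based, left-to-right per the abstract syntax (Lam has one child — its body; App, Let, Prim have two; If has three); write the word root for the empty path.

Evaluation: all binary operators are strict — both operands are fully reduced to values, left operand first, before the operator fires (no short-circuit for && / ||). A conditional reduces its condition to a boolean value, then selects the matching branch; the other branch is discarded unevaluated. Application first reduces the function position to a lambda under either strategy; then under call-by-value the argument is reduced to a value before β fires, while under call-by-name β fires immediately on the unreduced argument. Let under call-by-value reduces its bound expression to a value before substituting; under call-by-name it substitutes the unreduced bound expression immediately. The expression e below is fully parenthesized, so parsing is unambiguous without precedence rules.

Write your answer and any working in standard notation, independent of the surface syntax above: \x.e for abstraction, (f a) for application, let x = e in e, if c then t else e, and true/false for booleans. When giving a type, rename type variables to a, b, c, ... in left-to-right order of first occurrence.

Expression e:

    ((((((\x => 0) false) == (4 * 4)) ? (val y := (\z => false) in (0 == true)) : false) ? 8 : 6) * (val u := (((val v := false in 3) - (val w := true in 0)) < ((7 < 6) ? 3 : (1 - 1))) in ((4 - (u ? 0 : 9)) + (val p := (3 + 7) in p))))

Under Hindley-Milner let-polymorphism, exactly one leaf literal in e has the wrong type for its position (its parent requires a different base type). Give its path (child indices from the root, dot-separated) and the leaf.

Answer: 0.0.1.1.1 : true

Trace:
\x._ : a -> Int
  unify a -> Int ~ Bool -> b
  unify a ~ Bool
  unify Int ~ b
_ _ : Int
  unify Int ~ Int
  unify Int ~ Int
  unify Int ~ Int
  unify Int ~ Int
  unify Bool ~ Bool
\z._ : c -> Bool
let y : forall. c -> Bool
  unify Int ~ Int
  unify Bool ~ Int
  FAIL: mismatch Bool ~ Int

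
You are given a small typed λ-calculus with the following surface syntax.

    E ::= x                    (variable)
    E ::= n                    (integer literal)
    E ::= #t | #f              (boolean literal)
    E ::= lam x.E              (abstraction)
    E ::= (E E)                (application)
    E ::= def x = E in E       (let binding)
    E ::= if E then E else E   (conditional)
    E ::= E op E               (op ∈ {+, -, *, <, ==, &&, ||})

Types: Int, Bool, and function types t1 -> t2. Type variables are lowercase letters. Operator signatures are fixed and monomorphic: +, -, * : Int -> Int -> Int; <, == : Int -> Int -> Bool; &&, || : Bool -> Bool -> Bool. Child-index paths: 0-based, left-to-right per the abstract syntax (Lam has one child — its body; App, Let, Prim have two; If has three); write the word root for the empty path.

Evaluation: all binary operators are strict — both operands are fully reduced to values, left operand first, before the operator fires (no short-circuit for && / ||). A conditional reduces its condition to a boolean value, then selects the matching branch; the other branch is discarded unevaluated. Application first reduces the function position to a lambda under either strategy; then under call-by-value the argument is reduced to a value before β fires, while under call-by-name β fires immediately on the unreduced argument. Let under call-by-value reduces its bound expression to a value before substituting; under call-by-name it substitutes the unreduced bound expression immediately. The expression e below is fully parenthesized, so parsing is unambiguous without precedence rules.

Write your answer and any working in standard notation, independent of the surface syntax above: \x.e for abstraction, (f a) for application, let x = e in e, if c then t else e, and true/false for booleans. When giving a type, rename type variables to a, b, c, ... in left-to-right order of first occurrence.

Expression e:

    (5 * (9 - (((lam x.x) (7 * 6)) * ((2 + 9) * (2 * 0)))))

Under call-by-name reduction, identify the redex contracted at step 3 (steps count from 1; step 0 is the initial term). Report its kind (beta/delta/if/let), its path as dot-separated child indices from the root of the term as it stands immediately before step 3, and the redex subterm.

Trace:
step 0: (5 * (9 - (((\x.x) (7 * 6)) * ((2 + 9) * (2 * 0)))))
step 1: [beta@1.1.0] (5 * (9 - ((7 * 6) * ((2 + 9) * (2 * 0)))))
step 2: [delta@1.1.0] (5 * (9 - (42 * ((2 + 9) * (2 * 0)))))
step 3: [delta@1.1.1.0] (5 * (9 - (42 * (11 * (2 * 0)))))

Answer: delta at 1.1.1.0 : (2 + 9)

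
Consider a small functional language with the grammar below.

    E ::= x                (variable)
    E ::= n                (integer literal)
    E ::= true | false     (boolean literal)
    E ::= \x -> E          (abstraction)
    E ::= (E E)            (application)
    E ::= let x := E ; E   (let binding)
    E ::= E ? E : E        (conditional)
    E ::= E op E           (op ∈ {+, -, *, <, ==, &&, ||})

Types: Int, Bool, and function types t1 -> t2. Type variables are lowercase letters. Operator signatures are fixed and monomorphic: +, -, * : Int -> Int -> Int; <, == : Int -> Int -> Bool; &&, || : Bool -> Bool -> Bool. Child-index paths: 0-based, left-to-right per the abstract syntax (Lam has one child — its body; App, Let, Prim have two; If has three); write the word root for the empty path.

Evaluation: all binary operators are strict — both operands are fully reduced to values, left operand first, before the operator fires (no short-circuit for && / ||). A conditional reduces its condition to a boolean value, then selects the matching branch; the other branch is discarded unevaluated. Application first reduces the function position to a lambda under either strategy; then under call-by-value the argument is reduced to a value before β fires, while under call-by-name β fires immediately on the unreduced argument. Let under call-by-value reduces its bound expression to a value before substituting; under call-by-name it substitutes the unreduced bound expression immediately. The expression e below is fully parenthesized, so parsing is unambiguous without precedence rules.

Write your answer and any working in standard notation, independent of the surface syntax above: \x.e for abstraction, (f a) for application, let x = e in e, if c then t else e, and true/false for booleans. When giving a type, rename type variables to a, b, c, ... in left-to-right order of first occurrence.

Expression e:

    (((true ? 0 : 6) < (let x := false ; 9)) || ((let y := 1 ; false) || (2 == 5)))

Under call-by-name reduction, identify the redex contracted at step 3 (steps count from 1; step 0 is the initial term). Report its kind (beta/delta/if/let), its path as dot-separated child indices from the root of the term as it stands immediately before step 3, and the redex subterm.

Working:
step 0: (((if true then 0 else 6) < (let x = false in 9)) || ((let y = 1 in false) || (2 == 5)))
step 1: [if@0.0] ((0 < (let x = false in 9)) || ((let y = 1 in false) || (2 == 5)))
step 2: [let@0.1] ((0 < 9) || ((let y = 1 in false) || (2 == 5)))
step 3: [delta@0] (true || ((let y = 1 in false) || (2 == 5)))

Answer: delta at 0 : (0 < 9)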